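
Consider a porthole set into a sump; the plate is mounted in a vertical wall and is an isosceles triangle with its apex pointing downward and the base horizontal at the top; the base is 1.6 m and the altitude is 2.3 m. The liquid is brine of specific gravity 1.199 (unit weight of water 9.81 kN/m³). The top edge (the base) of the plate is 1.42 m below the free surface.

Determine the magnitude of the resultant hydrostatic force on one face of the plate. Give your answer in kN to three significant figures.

F ≈ 47.3 kN

γ = 1.199 × 9.81 = 11.76219 kN/m³.
With the apex down, the centroid sits h/3 = 2.3/3 = 0.766667 m below the base (the top edge), so the centroid depth is h_c = 1.42 + 0.766667 = 2.18667 m.
A = ½ × 1.6 × 2.3 = 1.84 m².
Resultant F = γ·h_c·A = 11.76219 × 2.18667 × 1.84 = 47.3249 kN.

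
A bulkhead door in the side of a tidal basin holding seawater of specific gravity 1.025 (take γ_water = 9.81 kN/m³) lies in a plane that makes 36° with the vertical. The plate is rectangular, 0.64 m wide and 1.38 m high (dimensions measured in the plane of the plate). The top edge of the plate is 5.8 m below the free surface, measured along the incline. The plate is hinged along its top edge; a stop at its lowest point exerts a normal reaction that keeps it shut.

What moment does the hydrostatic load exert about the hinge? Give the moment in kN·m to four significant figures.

γ = 1.025 × 9.81 = 10.05525 kN/m³.
The plate makes 36° with the vertical, i.e. θ = 90° − 36° = 54° to the horizontal. Measuring y along the incline from the free-surface line, vertical depth h = y·sinθ with sinθ = 0.809017.
The centroid lies 1.38/2 = 0.69 m below the top edge, so y_c = 5.8 + 0.69 = 6.49 m and h_c = 6.49 × 0.809017 = 5.25052 m.
A = 0.64 × 1.38 = 0.8832 m².
Resultant F = γ·h_c·A = 10.05525 × 5.25052 × 0.8832 = 46.6288 kN.
I_c = b·h³/12 = 0.64 × 1.38³/12 = 0.140164 m⁴.
Centre of pressure: y_p = y_c + I_c/(y_c·A) = 6.49 + 0.140164/(6.49 × 0.8832) = 6.49 + 0.024453 = 6.51445 m along the plane.
The resultant acts 0.69 + 0.024453 = 0.714453 m (along the plate) below the hinge at the top edge, so the moment about the hinge is M = F × 0.714453 = 46.6288 × 0.714453 = 33.3141 kN·m.

M ≈ 33.31 kN·m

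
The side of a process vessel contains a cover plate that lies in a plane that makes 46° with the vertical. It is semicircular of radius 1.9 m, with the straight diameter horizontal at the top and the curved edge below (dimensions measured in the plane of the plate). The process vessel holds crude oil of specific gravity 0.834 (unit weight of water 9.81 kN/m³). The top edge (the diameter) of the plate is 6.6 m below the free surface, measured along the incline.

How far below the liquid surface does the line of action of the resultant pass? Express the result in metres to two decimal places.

γ = 0.834 × 9.81 = 8.18154 kN/m³.
The plate makes 46° with the vertical, i.e. θ = 90° − 46° = 44° to the horizontal. Measuring y along the incline from the free-surface line, vertical depth h = y·sinθ with sinθ = 0.694658.
The centroid of a semicircle lies 4r/(3π) = 0.806385 m from the diameter, here below the top edge, so y_c = 6.6 + 0.806385 = 7.40638 m and h_c = 7.40638 × 0.694658 = 5.1449 m.
A = πr²/2 = π × 1.9²/2 = 5.67057 m².
Resultant F = γ·h_c·A = 8.18154 × 5.1449 × 5.67057 = 238.692 kN.
I_c = (π/8 − 8/(9π))·r⁴ = 0.109757 × 1.9⁴ = 1.43036 m⁴.
Centre of pressure: y_p = y_c + I_c/(y_c·A) = 7.40638 + 1.43036/(7.40638 × 5.67057) = 7.40638 + 0.0340575 = 7.44044 m along the plane.
Vertically, h_p = y_p·sinθ = 7.44044 × 0.694658 = 5.16856 m.

h_p = 5.17 m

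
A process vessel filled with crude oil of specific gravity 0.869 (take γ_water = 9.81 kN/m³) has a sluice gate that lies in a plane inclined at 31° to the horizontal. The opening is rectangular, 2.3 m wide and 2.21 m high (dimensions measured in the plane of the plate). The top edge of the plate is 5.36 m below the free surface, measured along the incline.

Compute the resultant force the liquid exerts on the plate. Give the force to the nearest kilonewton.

F ≈ 144 kN

γ = 0.869 × 9.81 = 8.52489 kN/m³.
Let θ = 31° be the plate's angle to the horizontal; measure y along the incline from where the plane meets the free surface. Vertical depth h = y·sinθ with sinθ = 0.515038.
The centroid lies 2.21/2 = 1.105 m below the top edge, so y_c = 5.36 + 1.105 = 6.465 m and h_c = 6.465 × 0.515038 = 3.32972 m.
A = 2.3 × 2.21 = 5.083 m².
Resultant F = γ·h_c·A = 8.52489 × 3.32972 × 5.083 = 144.283 kN.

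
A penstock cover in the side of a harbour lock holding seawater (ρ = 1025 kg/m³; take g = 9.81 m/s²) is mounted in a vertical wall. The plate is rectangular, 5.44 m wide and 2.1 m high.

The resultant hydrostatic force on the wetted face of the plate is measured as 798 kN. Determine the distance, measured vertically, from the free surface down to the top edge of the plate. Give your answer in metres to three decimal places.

d_top ≈ 5.897 m

γ = ρg = 1025 × 9.81 / 1000 = 10.05525 kN/m³.
A = 5.44 × 2.1 = 11.424 m².
From F = γ·h_c·A, the centroid depth is h_c = 798/(10.05525 × 11.424) = 6.94691 m.
The centroid lies 2.1/2 = 1.05 m below the top edge, so the top edge sits at h_top = 6.94691 − 1.05 = 5.89691 m below the surface.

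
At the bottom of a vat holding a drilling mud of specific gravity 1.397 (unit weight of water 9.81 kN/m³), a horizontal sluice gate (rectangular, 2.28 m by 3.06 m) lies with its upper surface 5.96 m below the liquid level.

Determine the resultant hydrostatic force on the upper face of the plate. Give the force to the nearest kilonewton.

γ = 1.397 × 9.81 = 13.70457 kN/m³.
The plate is horizontal, so pressure is uniform at p = γ·h = 13.70457 × 5.96 = 81.6792 kN/m².
A = 2.28 × 3.06 = 6.9768 m².
F = p·A = 81.6792 × 6.9768 = 569.859 kN.

F ≈ 570 kN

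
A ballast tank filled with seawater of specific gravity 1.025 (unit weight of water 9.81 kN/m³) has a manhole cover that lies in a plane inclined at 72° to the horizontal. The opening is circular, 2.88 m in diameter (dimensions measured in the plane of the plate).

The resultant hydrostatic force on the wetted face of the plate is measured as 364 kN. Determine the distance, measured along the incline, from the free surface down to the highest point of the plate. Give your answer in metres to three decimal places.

γ = 1.025 × 9.81 = 10.05525 kN/m³.
A = π(1.44)² = 6.51441 m².
From F = γ·h_c·A, the centroid depth is h_c = 364/(10.05525 × 6.51441) = 5.55691 m.
Let θ = 72° be the plate's angle to the horizontal; measure y along the incline from where the plane meets the free surface. Vertical depth h = y·sinθ with sinθ = 0.951057.
Along the incline, y_c = h_c/sinθ = 5.55691/0.951057 = 5.84288 m.
The centroid is at the centre, 1.44 m below the top of the plate, so the highest point sits at y_top = 5.84288 − 1.44 = 4.40288 m along the incline.

y_top ≈ 4.403 m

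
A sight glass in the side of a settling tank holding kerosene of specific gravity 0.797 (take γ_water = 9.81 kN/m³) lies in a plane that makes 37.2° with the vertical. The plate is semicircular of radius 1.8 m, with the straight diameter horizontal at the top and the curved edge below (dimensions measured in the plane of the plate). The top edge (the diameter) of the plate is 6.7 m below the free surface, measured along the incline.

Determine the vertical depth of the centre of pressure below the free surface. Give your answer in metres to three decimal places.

γ = 0.797 × 9.81 = 7.81857 kN/m³.
The plate makes 37.2° with the vertical, i.e. θ = 90° − 37.2° = 52.8° to the horizontal. Measuring y along the incline from the free-surface line, vertical depth h = y·sinθ with sinθ = 0.796530.
The centroid of a semicircle lies 4r/(3π) = 0.763944 m from the diameter, here below the top edge, so y_c = 6.7 + 0.763944 = 7.46394 m and h_c = 7.46394 × 0.796530 = 5.94525 m.
A = πr²/2 = π × 1.8²/2 = 5.08938 m².
Resultant F = γ·h_c·A = 7.81857 × 5.94525 × 5.08938 = 236.571 kN.
I_c = (π/8 − 8/(9π))·r⁴ = 0.109757 × 1.8⁴ = 1.15219 m⁴.
Centre of pressure: y_p = y_c + I_c/(y_c·A) = 7.46394 + 1.15219/(7.46394 × 5.08938) = 7.46394 + 0.0303313 = 7.49427 m along the plane.
Vertically, h_p = y_p·sinθ = 7.49427 × 0.796530 = 5.96941 m.

h_p = 5.969 m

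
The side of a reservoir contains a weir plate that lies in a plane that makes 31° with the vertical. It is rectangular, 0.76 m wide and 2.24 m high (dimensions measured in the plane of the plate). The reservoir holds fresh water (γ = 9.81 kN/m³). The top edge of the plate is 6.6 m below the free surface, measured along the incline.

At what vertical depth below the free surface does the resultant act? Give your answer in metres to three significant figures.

h_p = 6.66 m

γ = 9.81 kN/m³.
The plate makes 31° with the vertical, i.e. θ = 90° − 31° = 59° to the horizontal. Measuring y along the incline from the free-surface line, vertical depth h = y·sinθ with sinθ = 0.857167.
The centroid lies 2.24/2 = 1.12 m below the top edge, so y_c = 6.6 + 1.12 = 7.72 m and h_c = 7.72 × 0.857167 = 6.61733 m.
A = 0.76 × 2.24 = 1.7024 m².
Resultant F = γ·h_c·A = 9.81 × 6.61733 × 1.7024 = 110.513 kN.
I_c = b·h³/12 = 0.76 × 2.24³/12 = 0.71183 m⁴.
Centre of pressure: y_p = y_c + I_c/(y_c·A) = 7.72 + 0.71183/(7.72 × 1.7024) = 7.72 + 0.0541623 = 7.77416 m along the plane.
Vertically, h_p = y_p·sinθ = 7.77416 × 0.857167 = 6.66375 m.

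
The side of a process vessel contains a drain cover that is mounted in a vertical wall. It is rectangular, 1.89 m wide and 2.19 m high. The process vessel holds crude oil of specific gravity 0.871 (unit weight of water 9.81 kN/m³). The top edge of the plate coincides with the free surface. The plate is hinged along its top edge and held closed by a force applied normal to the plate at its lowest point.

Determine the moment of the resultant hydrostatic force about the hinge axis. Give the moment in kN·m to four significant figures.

M ≈ 56.54 kN·m

γ = 0.871 × 9.81 = 8.54451 kN/m³.
The centroid lies 2.19/2 = 1.095 m below the top edge, so the centroid depth is h_c = 1.095 m.
A = 1.89 × 2.19 = 4.1391 m².
Resultant F = γ·h_c·A = 8.54451 × 1.095 × 4.1391 = 38.7264 kN.
I_c = b·h³/12 = 1.89 × 2.19³/12 = 1.65429 m⁴.
Centre of pressure: y_p = y_c + I_c/(y_c·A) = 1.095 + 1.65429/(1.095 × 4.1391) = 1.095 + 0.364999 = 1.46 m along the plane.
The resultant acts 1.095 + 0.364999 = 1.46 m (along the plate) below the hinge at the top edge, so the moment about the hinge is M = F × 1.46 = 38.7264 × 1.46 = 56.5405 kN·m.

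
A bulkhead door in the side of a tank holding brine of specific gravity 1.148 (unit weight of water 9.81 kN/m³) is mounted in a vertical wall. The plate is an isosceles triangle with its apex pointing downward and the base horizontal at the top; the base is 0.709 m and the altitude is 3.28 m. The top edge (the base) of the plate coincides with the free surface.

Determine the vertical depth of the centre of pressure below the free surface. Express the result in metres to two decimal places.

γ = 1.148 × 9.81 = 11.26188 kN/m³.
With the apex down, the centroid sits h/3 = 3.28/3 = 1.09333 m below the base (the top edge), so the centroid depth is h_c = 1.09333 m.
A = ½ × 0.709 × 3.28 = 1.16276 m².
Resultant F = γ·h_c·A = 11.26188 × 1.09333 × 1.16276 = 14.317 kN.
I_c = b·h³/36 = 0.709 × 3.28³/36 = 0.694969 m⁴.
Centre of pressure: y_p = y_c + I_c/(y_c·A) = 1.09333 + 0.694969/(1.09333 × 1.16276) = 1.09333 + 0.546669 = 1.64 m along the plane.

h_p = 1.64 m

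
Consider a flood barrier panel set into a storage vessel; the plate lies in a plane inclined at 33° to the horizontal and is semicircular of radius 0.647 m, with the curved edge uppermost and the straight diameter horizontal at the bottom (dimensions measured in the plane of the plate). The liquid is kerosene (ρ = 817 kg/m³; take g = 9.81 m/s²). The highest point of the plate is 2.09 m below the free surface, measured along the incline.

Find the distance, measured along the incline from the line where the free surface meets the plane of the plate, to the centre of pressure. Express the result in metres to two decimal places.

γ = ρg = 817 × 9.81 / 1000 = 8.01477 kN/m³.
Let θ = 33° be the plate's angle to the horizontal; measure y along the incline from where the plane meets the free surface. Vertical depth h = y·sinθ with sinθ = 0.544639.
The centroid lies 4r/(3π) = 0.274595 m above the diameter, so r − 4r/(3π) = 0.647 − 0.274595 = 0.372405 m below the topmost point, so y_c = 2.09 + 0.372405 = 2.4624 m and h_c = 2.4624 × 0.544639 = 1.34112 m.
A = πr²/2 = π × 0.647²/2 = 0.657549 m².
Resultant F = γ·h_c·A = 8.01477 × 1.34112 × 0.657549 = 7.06784 kN.
I_c = (π/8 − 8/(9π))·r⁴ = 0.109757 × 0.647⁴ = 0.0192331 m⁴.
Centre of pressure: y_p = y_c + I_c/(y_c·A) = 2.4624 + 0.0192331/(2.4624 × 0.657549) = 2.4624 + 0.0118785 = 2.47428 m along the plane.

y_p = 2.47 m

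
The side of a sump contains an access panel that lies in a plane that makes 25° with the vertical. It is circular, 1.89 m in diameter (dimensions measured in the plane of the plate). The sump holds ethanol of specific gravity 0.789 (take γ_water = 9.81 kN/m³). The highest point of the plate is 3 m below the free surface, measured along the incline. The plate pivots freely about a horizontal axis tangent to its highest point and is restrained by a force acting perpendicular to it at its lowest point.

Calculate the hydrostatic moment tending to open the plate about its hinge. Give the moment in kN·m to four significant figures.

γ = 0.789 × 9.81 = 7.74009 kN/m³.
The plate makes 25° with the vertical, i.e. θ = 90° − 25° = 65° to the horizontal. Measuring y along the incline from the free-surface line, vertical depth h = y·sinθ with sinθ = 0.906308.
The centroid is at the centre, 0.945 m below the top of the plate, so y_c = 3 + 0.945 = 3.945 m and h_c = 3.945 × 0.906308 = 3.57539 m.
A = π(0.945)² = 2.80552 m².
Resultant F = γ·h_c·A = 7.74009 × 3.57539 × 2.80552 = 77.6395 kN.
I_c = πr⁴/4 = π × 0.945⁴/4 = 0.62635 m⁴.
Centre of pressure: y_p = y_c + I_c/(y_c·A) = 3.945 + 0.62635/(3.945 × 2.80552) = 3.945 + 0.0565922 = 4.00159 m along the plane.
The resultant acts 0.945 + 0.0565922 = 1.00159 m (along the plate) below the hinge at the top edge, so the moment about the hinge is M = F × 1.00159 = 77.6395 × 1.00159 = 77.7629 kN·m.

M ≈ 77.76 kN·m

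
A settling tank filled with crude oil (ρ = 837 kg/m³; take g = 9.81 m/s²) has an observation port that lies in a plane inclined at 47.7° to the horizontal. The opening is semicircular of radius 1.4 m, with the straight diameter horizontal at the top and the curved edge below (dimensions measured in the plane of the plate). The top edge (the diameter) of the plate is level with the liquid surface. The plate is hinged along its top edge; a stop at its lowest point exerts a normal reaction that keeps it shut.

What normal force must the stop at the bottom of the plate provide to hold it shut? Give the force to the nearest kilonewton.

γ = ρg = 837 × 9.81 / 1000 = 8.21097 kN/m³.
Let θ = 47.7° be the plate's angle to the horizontal; measure y along the incline from where the plane meets the free surface. Vertical depth h = y·sinθ with sinθ = 0.739631.
The centroid of a semicircle lies 4r/(3π) = 0.594178 m from the diameter, here below the top edge, so y_c = 0.594178 m and h_c = 0.594178 × 0.739631 = 0.439472 m.
A = πr²/2 = π × 1.4²/2 = 3.07876 m².
Resultant F = γ·h_c·A = 8.21097 × 0.439472 × 3.07876 = 11.1097 kN.
I_c = (π/8 − 8/(9π))·r⁴ = 0.109757 × 1.4⁴ = 0.421642 m⁴.
Centre of pressure: y_p = y_c + I_c/(y_c·A) = 0.594178 + 0.421642/(0.594178 × 3.07876) = 0.594178 + 0.23049 = 0.824668 m along the plane.
The resultant acts 0.594178 + 0.23049 = 0.824668 m (along the plate) below the hinge at the top edge, so the moment about the hinge is M = F × 0.824668 = 11.1097 × 0.824668 = 9.16181 kN·m.
A normal force at the bottom, 1.4 m from the hinge, must supply this moment: P = 9.16181/1.4 = 6.54415 kN.

P ≈ 7 kN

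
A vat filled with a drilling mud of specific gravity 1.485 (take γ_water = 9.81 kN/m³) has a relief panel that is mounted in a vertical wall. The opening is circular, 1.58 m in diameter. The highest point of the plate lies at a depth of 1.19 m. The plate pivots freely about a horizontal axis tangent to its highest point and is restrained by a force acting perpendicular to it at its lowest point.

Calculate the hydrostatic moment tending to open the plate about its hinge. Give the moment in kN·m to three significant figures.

γ = 1.485 × 9.81 = 14.56785 kN/m³.
The centroid is at the centre, 0.79 m below the top of the plate, so the centroid depth is h_c = 1.19 + 0.79 = 1.98 m.
A = π(0.79)² = 1.96067 m².
Resultant F = γ·h_c·A = 14.56785 × 1.98 × 1.96067 = 56.5542 kN.
I_c = πr⁴/4 = π × 0.79⁴/4 = 0.305913 m⁴.
Centre of pressure: y_p = y_c + I_c/(y_c·A) = 1.98 + 0.305913/(1.98 × 1.96067) = 1.98 + 0.0788004 = 2.0588 m along the plane.
The resultant acts 0.79 + 0.0788004 = 0.8688 m (along the plate) below the hinge at the top edge, so the moment about the hinge is M = F × 0.8688 = 56.5542 × 0.8688 = 49.1343 kN·m.

M ≈ 49.1 kN·m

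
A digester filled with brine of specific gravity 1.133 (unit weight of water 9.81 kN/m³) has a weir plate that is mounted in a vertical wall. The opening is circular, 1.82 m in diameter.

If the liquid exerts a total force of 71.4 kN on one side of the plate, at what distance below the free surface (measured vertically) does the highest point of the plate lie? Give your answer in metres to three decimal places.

d_top ≈ 1.559 m

γ = 1.133 × 9.81 = 11.11473 kN/m³.
A = π(0.91)² = 2.60155 m².
From F = γ·h_c·A, the centroid depth is h_c = 71.4/(11.11473 × 2.60155) = 2.46926 m.
The centroid is at the centre, 0.91 m below the top of the plate, so the highest point sits at h_top = 2.46926 − 0.91 = 1.55926 m below the surface.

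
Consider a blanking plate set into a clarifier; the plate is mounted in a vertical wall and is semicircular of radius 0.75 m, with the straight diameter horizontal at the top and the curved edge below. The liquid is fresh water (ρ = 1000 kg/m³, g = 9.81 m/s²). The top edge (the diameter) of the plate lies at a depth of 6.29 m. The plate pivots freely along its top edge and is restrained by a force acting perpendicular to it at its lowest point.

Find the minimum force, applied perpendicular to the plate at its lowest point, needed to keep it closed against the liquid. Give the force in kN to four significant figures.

γ = ρg = 1000 × 9.81 = 9810 N/m³ = 9.81 kN/m³.
The centroid of a semicircle lies 4r/(3π) = 0.31831 m from the diameter, here below the top edge, so the centroid depth is h_c = 6.29 + 0.31831 = 6.60831 m.
A = πr²/2 = π × 0.75²/2 = 0.883573 m².
Resultant F = γ·h_c·A = 9.81 × 6.60831 × 0.883573 = 57.2798 kN.
I_c = (π/8 − 8/(9π))·r⁴ = 0.109757 × 0.75⁴ = 0.0347278 m⁴.
Centre of pressure: y_p = y_c + I_c/(y_c·A) = 6.60831 + 0.0347278/(6.60831 × 0.883573) = 6.60831 + 0.00594764 = 6.61426 m along the plane.
The resultant acts 0.31831 + 0.00594764 = 0.324258 m (along the plate) below the hinge at the top edge, so the moment about the hinge is M = F × 0.324258 = 57.2798 × 0.324258 = 18.5734 kN·m.
A normal force at the bottom, 0.75 m from the hinge, must supply this moment: P = 18.5734/0.75 = 24.7645 kN.

P ≈ 24.76 kN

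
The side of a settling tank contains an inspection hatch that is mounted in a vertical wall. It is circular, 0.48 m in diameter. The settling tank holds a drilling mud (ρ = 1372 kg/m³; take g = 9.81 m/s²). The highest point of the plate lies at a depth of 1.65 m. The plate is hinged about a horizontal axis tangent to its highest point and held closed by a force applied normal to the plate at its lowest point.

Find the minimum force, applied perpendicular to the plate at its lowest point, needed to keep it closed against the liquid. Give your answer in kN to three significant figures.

P ≈ 2.37 kN

γ = ρg = 1372 × 9.81 / 1000 = 13.45932 kN/m³.
The centroid is at the centre, 0.24 m below the top of the plate, so the centroid depth is h_c = 1.65 + 0.24 = 1.89 m.
A = π(0.24)² = 0.180956 m².
Resultant F = γ·h_c·A = 13.45932 × 1.89 × 0.180956 = 4.60318 kN.
I_c = πr⁴/4 = π × 0.24⁴/4 = 0.00260576 m⁴.
Centre of pressure: y_p = y_c + I_c/(y_c·A) = 1.89 + 0.00260576/(1.89 × 0.180956) = 1.89 + 0.00761903 = 1.89762 m along the plane.
The resultant acts 0.24 + 0.00761903 = 0.247619 m (along the plate) below the hinge at the top edge, so the moment about the hinge is M = F × 0.247619 = 4.60318 × 0.247619 = 1.13983 kN·m.
A normal force at the bottom, 0.48 m from the hinge, must supply this moment: P = 1.13983/0.48 = 2.37465 kN.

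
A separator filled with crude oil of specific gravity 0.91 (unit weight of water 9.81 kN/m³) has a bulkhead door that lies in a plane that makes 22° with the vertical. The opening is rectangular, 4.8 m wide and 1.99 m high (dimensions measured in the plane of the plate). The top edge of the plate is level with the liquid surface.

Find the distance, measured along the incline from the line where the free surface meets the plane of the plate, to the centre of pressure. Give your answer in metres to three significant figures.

y_p = 1.33 m

γ = 0.91 × 9.81 = 8.9271 kN/m³.
The plate makes 22° with the vertical, i.e. θ = 90° − 22° = 68° to the horizontal. Measuring y along the incline from the free-surface line, vertical depth h = y·sinθ with sinθ = 0.927184.
The centroid lies 1.99/2 = 0.995 m below the top edge, so y_c = 0.995 m and h_c = 0.995 × 0.927184 = 0.922548 m.
A = 4.8 × 1.99 = 9.552 m².
Resultant F = γ·h_c·A = 8.9271 × 0.922548 × 9.552 = 78.6672 kN.
I_c = b·h³/12 = 4.8 × 1.99³/12 = 3.15224 m⁴.
Centre of pressure: y_p = y_c + I_c/(y_c·A) = 0.995 + 3.15224/(0.995 × 9.552) = 0.995 + 0.331667 = 1.32667 m along the plane.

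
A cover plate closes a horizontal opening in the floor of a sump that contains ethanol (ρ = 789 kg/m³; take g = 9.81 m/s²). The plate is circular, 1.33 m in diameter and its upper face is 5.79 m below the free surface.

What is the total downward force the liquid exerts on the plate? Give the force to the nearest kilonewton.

F ≈ 62 kN

γ = ρg = 789 × 9.81 / 1000 = 7.74009 kN/m³.
The plate is horizontal, so pressure is uniform at p = γ·h = 7.74009 × 5.79 = 44.8151 kN/m².
A = π(0.665)² = 1.38929 m².
F = p·A = 44.8151 × 1.38929 = 62.2612 kN.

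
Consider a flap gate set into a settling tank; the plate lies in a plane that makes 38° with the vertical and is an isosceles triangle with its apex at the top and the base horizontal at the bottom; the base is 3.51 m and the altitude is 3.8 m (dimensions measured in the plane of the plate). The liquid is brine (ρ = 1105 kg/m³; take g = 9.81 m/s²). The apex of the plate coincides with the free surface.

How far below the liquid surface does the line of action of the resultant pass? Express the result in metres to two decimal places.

h_p = 2.25 m

γ = ρg = 1105 × 9.81 / 1000 = 10.84005 kN/m³.
The plate makes 38° with the vertical, i.e. θ = 90° − 38° = 52° to the horizontal. Measuring y along the incline from the free-surface line, vertical depth h = y·sinθ with sinθ = 0.788011.
With the apex up, the centroid sits 2h/3 = 2 × 3.8/3 = 2.53333 m below the apex, so y_c = 2.53333 m and h_c = 2.53333 × 0.788011 = 1.99629 m.
A = ½ × 3.51 × 3.8 = 6.669 m².
Resultant F = γ·h_c·A = 10.84005 × 1.99629 × 6.669 = 144.316 kN.
I_c = b·h³/36 = 3.51 × 3.8³/36 = 5.35002 m⁴.
Centre of pressure: y_p = y_c + I_c/(y_c·A) = 2.53333 + 5.35002/(2.53333 × 6.669) = 2.53333 + 0.316667 = 2.85 m along the plane.
Vertically, h_p = y_p·sinθ = 2.85 × 0.788011 = 2.24583 m.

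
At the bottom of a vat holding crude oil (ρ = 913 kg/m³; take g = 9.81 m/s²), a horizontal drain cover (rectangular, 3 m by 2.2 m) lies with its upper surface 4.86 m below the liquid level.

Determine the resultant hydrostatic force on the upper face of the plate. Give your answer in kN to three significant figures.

F ≈ 287 kN

γ = ρg = 913 × 9.81 / 1000 = 8.95653 kN/m³.
The plate is horizontal, so pressure is uniform at p = γ·h = 8.95653 × 4.86 = 43.5287 kN/m².
A = 3 × 2.2 = 6.6 m².
F = p·A = 43.5287 × 6.6 = 287.289 kN.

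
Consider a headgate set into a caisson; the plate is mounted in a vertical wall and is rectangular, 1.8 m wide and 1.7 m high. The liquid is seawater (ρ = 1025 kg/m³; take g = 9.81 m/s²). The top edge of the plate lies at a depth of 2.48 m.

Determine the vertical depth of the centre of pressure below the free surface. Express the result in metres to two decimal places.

γ = ρg = 1025 × 9.81 / 1000 = 10.05525 kN/m³.
The centroid lies 1.7/2 = 0.85 m below the top edge, so the centroid depth is h_c = 2.48 + 0.85 = 3.33 m.
A = 1.8 × 1.7 = 3.06 m².
Resultant F = γ·h_c·A = 10.05525 × 3.33 × 3.06 = 102.461 kN.
I_c = b·h³/12 = 1.8 × 1.7³/12 = 0.73695 m⁴.
Centre of pressure: y_p = y_c + I_c/(y_c·A) = 3.33 + 0.73695/(3.33 × 3.06) = 3.33 + 0.0723223 = 3.40232 m along the plane.

h_p = 3.40 m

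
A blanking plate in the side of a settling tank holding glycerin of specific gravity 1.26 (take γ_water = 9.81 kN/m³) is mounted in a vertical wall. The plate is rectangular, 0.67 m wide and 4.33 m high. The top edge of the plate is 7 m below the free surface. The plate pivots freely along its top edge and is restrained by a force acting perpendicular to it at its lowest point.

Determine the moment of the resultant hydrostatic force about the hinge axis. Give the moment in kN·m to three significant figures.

γ = 1.26 × 9.81 = 12.3606 kN/m³.
The centroid lies 4.33/2 = 2.165 m below the top edge, so the centroid depth is h_c = 7 + 2.165 = 9.165 m.
A = 0.67 × 4.33 = 2.9011 m².
Resultant F = γ·h_c·A = 12.3606 × 9.165 × 2.9011 = 328.651 kN.
I_c = b·h³/12 = 0.67 × 4.33³/12 = 4.5327 m⁴.
Centre of pressure: y_p = y_c + I_c/(y_c·A) = 9.165 + 4.5327/(9.165 × 2.9011) = 9.165 + 0.170475 = 9.33547 m along the plane.
The resultant acts 2.165 + 0.170475 = 2.33548 m (along the plate) below the hinge at the top edge, so the moment about the hinge is M = F × 2.33548 = 328.651 × 2.33548 = 767.558 kN·m.

M ≈ 768 kN·m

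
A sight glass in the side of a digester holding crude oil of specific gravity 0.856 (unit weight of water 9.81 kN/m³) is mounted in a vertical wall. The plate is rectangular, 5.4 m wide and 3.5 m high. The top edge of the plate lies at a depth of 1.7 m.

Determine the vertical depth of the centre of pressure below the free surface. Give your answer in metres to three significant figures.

h_p = 3.75 m

γ = 0.856 × 9.81 = 8.39736 kN/m³.
The centroid lies 3.5/2 = 1.75 m below the top edge, so the centroid depth is h_c = 1.7 + 1.75 = 3.45 m.
A = 5.4 × 3.5 = 18.9 m².
Resultant F = γ·h_c·A = 8.39736 × 3.45 × 18.9 = 547.55 kN.
I_c = b·h³/12 = 5.4 × 3.5³/12 = 19.2937 m⁴.
Centre of pressure: y_p = y_c + I_c/(y_c·A) = 3.45 + 19.2937/(3.45 × 18.9) = 3.45 + 0.295893 = 3.74589 m along the plane.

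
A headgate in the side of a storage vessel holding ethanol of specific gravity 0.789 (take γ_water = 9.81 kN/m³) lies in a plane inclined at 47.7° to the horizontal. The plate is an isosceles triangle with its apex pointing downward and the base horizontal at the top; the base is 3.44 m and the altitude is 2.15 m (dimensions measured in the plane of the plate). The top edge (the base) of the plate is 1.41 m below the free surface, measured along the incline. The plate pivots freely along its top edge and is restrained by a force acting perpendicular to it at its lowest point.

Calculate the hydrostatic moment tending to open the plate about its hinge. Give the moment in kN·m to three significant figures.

M ≈ 37.7 kN·m

γ = 0.789 × 9.81 = 7.74009 kN/m³.
Let θ = 47.7° be the plate's angle to the horizontal; measure y along the incline from where the plane meets the free surface. Vertical depth h = y·sinθ with sinθ = 0.739631.
With the apex down, the centroid sits h/3 = 2.15/3 = 0.716667 m below the base (the top edge), so y_c = 1.41 + 0.716667 = 2.12667 m and h_c = 2.12667 × 0.739631 = 1.57295 m.
A = ½ × 3.44 × 2.15 = 3.698 m².
Resultant F = γ·h_c·A = 7.74009 × 1.57295 × 3.698 = 45.0223 kN.
I_c = b·h³/36 = 3.44 × 2.15³/36 = 0.949667 m⁴.
Centre of pressure: y_p = y_c + I_c/(y_c·A) = 2.12667 + 0.949667/(2.12667 × 3.698) = 2.12667 + 0.120755 = 2.24742 m along the plane.
The resultant acts 0.716667 + 0.120755 = 0.837422 m (along the plate) below the hinge at the top edge, so the moment about the hinge is M = F × 0.837422 = 45.0223 × 0.837422 = 37.7027 kN·m.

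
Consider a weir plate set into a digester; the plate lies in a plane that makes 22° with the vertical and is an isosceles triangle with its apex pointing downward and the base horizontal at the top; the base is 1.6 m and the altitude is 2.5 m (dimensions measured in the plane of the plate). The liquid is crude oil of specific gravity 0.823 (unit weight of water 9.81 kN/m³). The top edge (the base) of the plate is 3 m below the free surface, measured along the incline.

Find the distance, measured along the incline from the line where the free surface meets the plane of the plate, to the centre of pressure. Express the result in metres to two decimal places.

y_p = 3.92 m

γ = 0.823 × 9.81 = 8.07363 kN/m³.
The plate makes 22° with the vertical, i.e. θ = 90° − 22° = 68° to the horizontal. Measuring y along the incline from the free-surface line, vertical depth h = y·sinθ with sinθ = 0.927184.
With the apex down, the centroid sits h/3 = 2.5/3 = 0.833333 m below the base (the top edge), so y_c = 3 + 0.833333 = 3.83333 m and h_c = 3.83333 × 0.927184 = 3.5542 m.
A = ½ × 1.6 × 2.5 = 2 m².
Resultant F = γ·h_c·A = 8.07363 × 3.5542 × 2 = 57.3906 kN.
I_c = b·h³/36 = 1.6 × 2.5³/36 = 0.694444 m⁴.
Centre of pressure: y_p = y_c + I_c/(y_c·A) = 3.83333 + 0.694444/(3.83333 × 2) = 3.83333 + 0.0905797 = 3.92391 m along the plane.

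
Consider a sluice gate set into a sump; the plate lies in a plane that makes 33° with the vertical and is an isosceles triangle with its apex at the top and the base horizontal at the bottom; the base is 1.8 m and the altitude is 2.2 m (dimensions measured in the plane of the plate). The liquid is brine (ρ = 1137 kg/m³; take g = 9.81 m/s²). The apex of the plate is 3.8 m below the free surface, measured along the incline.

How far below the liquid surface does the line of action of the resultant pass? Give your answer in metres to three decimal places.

γ = ρg = 1137 × 9.81 / 1000 = 11.15397 kN/m³.
The plate makes 33° with the vertical, i.e. θ = 90° − 33° = 57° to the horizontal. Measuring y along the incline from the free-surface line, vertical depth h = y·sinθ with sinθ = 0.838671.
With the apex up, the centroid sits 2h/3 = 2 × 2.2/3 = 1.46667 m below the apex, so y_c = 3.8 + 1.46667 = 5.26667 m and h_c = 5.26667 × 0.838671 = 4.417 m.
A = ½ × 1.8 × 2.2 = 1.98 m².
Resultant F = γ·h_c·A = 11.15397 × 4.417 × 1.98 = 97.5488 kN.
I_c = b·h³/36 = 1.8 × 2.2³/36 = 0.5324 m⁴.
Centre of pressure: y_p = y_c + I_c/(y_c·A) = 5.26667 + 0.5324/(5.26667 × 1.98) = 5.26667 + 0.0510548 = 5.31772 m along the plane.
Vertically, h_p = y_p·sinθ = 5.31772 × 0.838671 = 4.45982 m.

h_p = 4.460 m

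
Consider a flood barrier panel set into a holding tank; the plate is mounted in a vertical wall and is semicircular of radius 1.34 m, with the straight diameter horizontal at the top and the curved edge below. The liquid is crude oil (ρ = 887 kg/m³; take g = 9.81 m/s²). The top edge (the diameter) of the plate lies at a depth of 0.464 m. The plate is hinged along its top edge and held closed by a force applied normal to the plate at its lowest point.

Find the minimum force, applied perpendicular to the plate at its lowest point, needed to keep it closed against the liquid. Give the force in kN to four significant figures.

γ = ρg = 887 × 9.81 / 1000 = 8.70147 kN/m³.
The centroid of a semicircle lies 4r/(3π) = 0.568714 m from the diameter, here below the top edge, so the centroid depth is h_c = 0.464 + 0.568714 = 1.03271 m.
A = πr²/2 = π × 1.34²/2 = 2.82052 m².
Resultant F = γ·h_c·A = 8.70147 × 1.03271 × 2.82052 = 25.3455 kN.
I_c = (π/8 − 8/(9π))·r⁴ = 0.109757 × 1.34⁴ = 0.353876 m⁴.
Centre of pressure: y_p = y_c + I_c/(y_c·A) = 1.03271 + 0.353876/(1.03271 × 2.82052) = 1.03271 + 0.121491 = 1.1542 m along the plane.
The resultant acts 0.568714 + 0.121491 = 0.690205 m (along the plate) below the hinge at the top edge, so the moment about the hinge is M = F × 0.690205 = 25.3455 × 0.690205 = 17.4936 kN·m.
A normal force at the bottom, 1.34 m from the hinge, must supply this moment: P = 17.4936/1.34 = 13.0549 kN.

P ≈ 13.05 kN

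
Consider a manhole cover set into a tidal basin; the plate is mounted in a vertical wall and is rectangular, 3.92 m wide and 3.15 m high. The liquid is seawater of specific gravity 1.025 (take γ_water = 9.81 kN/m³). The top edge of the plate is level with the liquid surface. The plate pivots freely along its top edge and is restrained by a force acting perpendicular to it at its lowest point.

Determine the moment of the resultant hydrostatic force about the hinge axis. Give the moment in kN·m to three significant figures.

γ = 1.025 × 9.81 = 10.05525 kN/m³.
The centroid lies 3.15/2 = 1.575 m below the top edge, so the centroid depth is h_c = 1.575 m.
A = 3.92 × 3.15 = 12.348 m².
Resultant F = γ·h_c·A = 10.05525 × 1.575 × 12.348 = 195.556 kN.
I_c = b·h³/12 = 3.92 × 3.15³/12 = 10.2103 m⁴.
Centre of pressure: y_p = y_c + I_c/(y_c·A) = 1.575 + 10.2103/(1.575 × 12.348) = 1.575 + 0.525002 = 2.1 m along the plane.
The resultant acts 1.575 + 0.525002 = 2.1 m (along the plate) below the hinge at the top edge, so the moment about the hinge is M = F × 2.1 = 195.556 × 2.1 = 410.668 kN·m.

M ≈ 411 kN·m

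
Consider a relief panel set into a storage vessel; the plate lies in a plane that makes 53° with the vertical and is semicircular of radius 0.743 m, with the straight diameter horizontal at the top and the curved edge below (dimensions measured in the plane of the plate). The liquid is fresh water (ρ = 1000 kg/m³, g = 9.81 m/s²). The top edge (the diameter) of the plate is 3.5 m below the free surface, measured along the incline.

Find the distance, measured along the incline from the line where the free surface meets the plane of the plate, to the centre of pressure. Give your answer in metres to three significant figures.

y_p = 3.83 m

γ = ρg = 1000 × 9.81 = 9810 N/m³ = 9.81 kN/m³.
The plate makes 53° with the vertical, i.e. θ = 90° − 53° = 37° to the horizontal. Measuring y along the incline from the free-surface line, vertical depth h = y·sinθ with sinθ = 0.601815.
The centroid of a semicircle lies 4r/(3π) = 0.315339 m from the diameter, here below the top edge, so y_c = 3.5 + 0.315339 = 3.81534 m and h_c = 3.81534 × 0.601815 = 2.29613 m.
A = πr²/2 = π × 0.743²/2 = 0.867157 m².
Resultant F = γ·h_c·A = 9.81 × 2.29613 × 0.867157 = 19.5327 kN.
I_c = (π/8 − 8/(9π))·r⁴ = 0.109757 × 0.743⁴ = 0.0334493 m⁴.
Centre of pressure: y_p = y_c + I_c/(y_c·A) = 3.81534 + 0.0334493/(3.81534 × 0.867157) = 3.81534 + 0.0101101 = 3.82545 m along the plane.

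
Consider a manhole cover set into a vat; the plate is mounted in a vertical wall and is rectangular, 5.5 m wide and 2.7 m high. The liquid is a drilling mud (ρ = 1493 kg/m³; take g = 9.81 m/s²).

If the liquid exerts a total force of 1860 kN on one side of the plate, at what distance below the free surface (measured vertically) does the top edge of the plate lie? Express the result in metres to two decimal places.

d_top ≈ 7.20 m

γ = ρg = 1493 × 9.81 / 1000 = 14.64633 kN/m³.
A = 5.5 × 2.7 = 14.85 m².
From F = γ·h_c·A, the centroid depth is h_c = 1860/(14.64633 × 14.85) = 8.5518 m.
The centroid lies 2.7/2 = 1.35 m below the top edge, so the top edge sits at h_top = 8.5518 − 1.35 = 7.2018 m below the surface.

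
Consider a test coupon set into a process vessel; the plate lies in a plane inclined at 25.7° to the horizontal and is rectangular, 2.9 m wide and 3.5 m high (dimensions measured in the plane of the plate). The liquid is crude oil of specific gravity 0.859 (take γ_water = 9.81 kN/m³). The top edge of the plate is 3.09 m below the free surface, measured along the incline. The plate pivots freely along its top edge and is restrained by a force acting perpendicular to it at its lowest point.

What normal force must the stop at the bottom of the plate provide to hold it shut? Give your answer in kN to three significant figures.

γ = 0.859 × 9.81 = 8.42679 kN/m³.
Let θ = 25.7° be the plate's angle to the horizontal; measure y along the incline from where the plane meets the free surface. Vertical depth h = y·sinθ with sinθ = 0.433659.
The centroid lies 3.5/2 = 1.75 m below the top edge, so y_c = 3.09 + 1.75 = 4.84 m and h_c = 4.84 × 0.433659 = 2.09891 m.
A = 2.9 × 3.5 = 10.15 m².
Resultant F = γ·h_c·A = 8.42679 × 2.09891 × 10.15 = 179.524 kN.
I_c = b·h³/12 = 2.9 × 3.5³/12 = 10.3615 m⁴.
Centre of pressure: y_p = y_c + I_c/(y_c·A) = 4.84 + 10.3615/(4.84 × 10.15) = 4.84 + 0.210917 = 5.05092 m along the plane.
The resultant acts 1.75 + 0.210917 = 1.96092 m (along the plate) below the hinge at the top edge, so the moment about the hinge is M = F × 1.96092 = 179.524 × 1.96092 = 352.032 kN·m.
A normal force at the bottom, 3.5 m from the hinge, must supply this moment: P = 352.032/3.5 = 100.581 kN.

P ≈ 101 kN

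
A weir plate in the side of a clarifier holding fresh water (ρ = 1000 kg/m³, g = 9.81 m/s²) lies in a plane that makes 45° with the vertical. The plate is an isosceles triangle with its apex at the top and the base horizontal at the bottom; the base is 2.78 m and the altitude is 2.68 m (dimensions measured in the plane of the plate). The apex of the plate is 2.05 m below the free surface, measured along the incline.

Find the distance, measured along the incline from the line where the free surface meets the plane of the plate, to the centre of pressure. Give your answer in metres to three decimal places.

y_p = 3.941 m

γ = ρg = 1000 × 9.81 = 9810 N/m³ = 9.81 kN/m³.
The plate makes 45° with the vertical, i.e. θ = 90° − 45° = 45° to the horizontal. Measuring y along the incline from the free-surface line, vertical depth h = y·sinθ with sinθ = 0.707107.
With the apex up, the centroid sits 2h/3 = 2 × 2.68/3 = 1.78667 m below the apex, so y_c = 2.05 + 1.78667 = 3.83667 m and h_c = 3.83667 × 0.707107 = 2.71294 m.
A = ½ × 2.78 × 2.68 = 3.7252 m².
Resultant F = γ·h_c·A = 9.81 × 2.71294 × 3.7252 = 99.1423 kN.
I_c = b·h³/36 = 2.78 × 2.68³/36 = 1.48644 m⁴.
Centre of pressure: y_p = y_c + I_c/(y_c·A) = 3.83667 + 1.48644/(3.83667 × 3.7252) = 3.83667 + 0.104002 = 3.94067 m along the plane.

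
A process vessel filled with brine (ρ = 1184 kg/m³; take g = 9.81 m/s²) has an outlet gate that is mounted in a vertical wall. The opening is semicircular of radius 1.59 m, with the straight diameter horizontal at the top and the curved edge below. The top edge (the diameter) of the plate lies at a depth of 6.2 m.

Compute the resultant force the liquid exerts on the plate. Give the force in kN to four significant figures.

F ≈ 317.1 kN

γ = ρg = 1184 × 9.81 / 1000 = 11.61504 kN/m³.
The centroid of a semicircle lies 4r/(3π) = 0.674817 m from the diameter, here below the top edge, so the centroid depth is h_c = 6.2 + 0.674817 = 6.87482 m.
A = πr²/2 = π × 1.59²/2 = 3.97113 m².
Resultant F = γ·h_c·A = 11.61504 × 6.87482 × 3.97113 = 317.1 kN.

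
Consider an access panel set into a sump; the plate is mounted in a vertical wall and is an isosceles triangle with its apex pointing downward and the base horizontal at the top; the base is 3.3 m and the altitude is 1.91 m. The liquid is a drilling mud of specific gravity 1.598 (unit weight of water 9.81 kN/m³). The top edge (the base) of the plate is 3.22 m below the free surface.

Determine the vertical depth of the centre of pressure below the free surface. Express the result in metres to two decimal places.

h_p = 3.91 m

γ = 1.598 × 9.81 = 15.67638 kN/m³.
With the apex down, the centroid sits h/3 = 1.91/3 = 0.636667 m below the base (the top edge), so the centroid depth is h_c = 3.22 + 0.636667 = 3.85667 m.
A = ½ × 3.3 × 1.91 = 3.1515 m².
Resultant F = γ·h_c·A = 15.67638 × 3.85667 × 3.1515 = 190.535 kN.
I_c = b·h³/36 = 3.3 × 1.91³/36 = 0.638722 m⁴.
Centre of pressure: y_p = y_c + I_c/(y_c·A) = 3.85667 + 0.638722/(3.85667 × 3.1515) = 3.85667 + 0.0525511 = 3.90922 m along the plane.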